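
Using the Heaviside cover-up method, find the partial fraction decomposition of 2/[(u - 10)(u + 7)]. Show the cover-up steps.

Cover (u - 10): set u=10, get α = 2/(10 + 7) = 2/17. Cover (u + 7): set u=-7, get β = 2/(-7 - 10) = -2/17.
Result: (2/17)/(u - 10) - (2/17)/(u + 7)


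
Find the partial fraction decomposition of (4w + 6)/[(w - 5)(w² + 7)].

At w=5: P = (4·5 + 6)/(5² + 7) = 13/16. Q = -P = -13/16, R = 4 - 5·P = -1/16
Result: (13/16)/(w - 5) - ((13/16)w + 1/16)/(w² + 7)


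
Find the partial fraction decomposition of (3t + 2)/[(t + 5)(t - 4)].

At t=-5: A = (3·(-5) + 2)/(-5 - 4) = 13/9. At t=4: B = (3·4 + 2)/(4 + 5) = 14/9
Result: (13/9)/(t + 5) + (14/9)/(t - 4)


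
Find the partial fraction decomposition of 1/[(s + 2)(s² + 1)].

Cover-up at s = -2: P = 1/((-2)² + 1) = 1/5. Then Q = -P = -1/5, R = -P·(0 - 2) = 2/5
Result: (1/5)/(s + 2) - ((1/5)s - 2/5)/(s² + 1)


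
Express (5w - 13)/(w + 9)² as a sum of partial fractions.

(5w - 13) = α(w + 9) + β. At w = -9: β = 5·(-9) - 13 = -58. Coeff of w: α = 5
Result: 5/(w + 9) - 58/(w + 9)²


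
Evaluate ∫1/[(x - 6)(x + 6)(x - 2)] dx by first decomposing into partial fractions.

Cover-up: P = 1/48, Q = 1/96, R = -1/32. Decomposition: (1/48)/(x - 6) + (1/96)/(x + 6) - (1/32)/(x - 2). Integrate each term: (1/48) ln|(x - 6)| + (1/96) ln|(x + 6)| - (1/32) ln|(x - 2)| + C


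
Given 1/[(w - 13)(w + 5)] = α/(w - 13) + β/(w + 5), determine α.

Cover-up at w = 13: α = 1/(13 + 5) = 1/18


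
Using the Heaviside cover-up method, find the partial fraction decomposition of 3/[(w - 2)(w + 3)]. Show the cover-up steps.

Cover (w - 2): set w=2, get A = 3/(2 + 3) = 3/5. Cover (w + 3): set w=-3, get B = 3/(-3 - 2) = -3/5.
Result: (3/5)/(w - 2) - (3/5)/(w + 3)


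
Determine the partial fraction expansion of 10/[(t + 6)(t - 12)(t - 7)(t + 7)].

Using Heaviside cover-up: (5/117)/(t + 6) + (1/171)/(t - 12) - (1/91)/(t - 7) - (5/133)/(t + 7)


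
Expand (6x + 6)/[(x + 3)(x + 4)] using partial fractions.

At x=-3: A = (6·(-3) + 6)/(-3 + 4) = -12. At x=-4: B = (6·(-4) + 6)/(-4 + 3) = 18
Result: -12/(x + 3) + 18/(x + 4)


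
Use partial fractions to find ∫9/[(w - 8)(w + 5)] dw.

Decompose: 9/[(w - 8)(w + 5)] = (9/13)/(w - 8) - (9/13)/(w + 5). Integrate each term: (9/13) ln|(w - 8)| - (9/13) ln|(w + 5)| + C


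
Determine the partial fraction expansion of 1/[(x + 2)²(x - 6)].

Cover-up at x=6: R = 1/(6 + 2)² = 1/64. Cover-up at x=-2: Q = 1/(-2 - 6) = -1/8. Comparing x² coeff: P = -R = -1/64
Result: (-1/64)/(x + 2) - (1/8)/(x + 2)² + (1/64)/(x - 6)


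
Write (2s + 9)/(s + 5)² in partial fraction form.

(2s + 9) = α(s + 5) + β. At s = -5: β = 2·(-5) + 9 = -1. Coeff of s: α = 2
Result: 2/(s + 5) - 1/(s + 5)²


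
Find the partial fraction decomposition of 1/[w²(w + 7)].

Cover-up at w=-7: C = 1/(-7 - 0)² = 1/49. Cover-up at w=0: B = 1/(0 + 7) = 1/7. Comparing w² coeff: A = -C = -1/49
Result: (-1/49)/w + (1/7)/w² + (1/49)/(w + 7)


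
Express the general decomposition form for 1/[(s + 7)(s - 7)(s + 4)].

Three distinct linear factors: α/(s + 7) + β/(s - 7) + γ/(s + 4)


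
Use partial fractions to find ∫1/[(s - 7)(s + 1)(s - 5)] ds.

Cover-up: A = 1/16, B = 1/48, C = -1/12. Decomposition: (1/16)/(s - 7) + (1/48)/(s + 1) - (1/12)/(s - 5). Integrate each term: (1/16) ln|(s - 7)| + (1/48) ln|(s + 1)| - (1/12) ln|(s - 5)| + C


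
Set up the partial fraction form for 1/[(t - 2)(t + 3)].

Distinct linear factors: P/(t - 2) + Q/(t + 3)


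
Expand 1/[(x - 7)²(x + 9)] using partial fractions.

Cover-up at x=-9: C = 1/(-9 - 7)² = 1/256. Cover-up at x=7: B = 1/(7 + 9) = 1/16. Comparing x² coeff: A = -C = -1/256
Result: (-1/256)/(x - 7) + (1/16)/(x - 7)² + (1/256)/(x + 9)


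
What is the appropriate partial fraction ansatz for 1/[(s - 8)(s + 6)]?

Distinct linear factors: A/(s - 8) + B/(s + 6)


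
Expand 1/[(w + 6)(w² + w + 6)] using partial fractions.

Cover-up at w = -6: A = 1/((-6)² + 1·(-6) + 6) = 1/36. Then B = -A = -1/36, C = -A·(1 - 6) = 5/36
Result: (1/36)/(w + 6) - ((1/36)w - 5/36)/(w² + w + 6)


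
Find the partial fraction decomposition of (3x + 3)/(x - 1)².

(3x + 3) = A(x - 1) + B. At x = 1: B = 3·1 + 3 = 6. Coeff of x: A = 3
Result: 3/(x - 1) + 6/(x - 1)²


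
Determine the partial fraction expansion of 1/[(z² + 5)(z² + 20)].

Coefficient matching gives α = γ = 0, β = 1/(20-5) = 1/15, δ = -β = -1/15
Result: (1/15)/(z² + 5) - (1/15)/(z² + 20)


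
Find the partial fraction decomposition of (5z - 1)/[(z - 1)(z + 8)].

At z=1: A = (5·1 - 1)/(1 + 8) = 4/9. At z=-8: B = (5·(-8) - 1)/(-8 - 1) = 41/9
Result: (4/9)/(z - 1) + (41/9)/(z + 8)


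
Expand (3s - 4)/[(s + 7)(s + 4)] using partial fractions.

At s=-7: α = (3·(-7) - 4)/(-7 + 4) = 25/3. At s=-4: β = (3·(-4) - 4)/(-4 + 7) = -16/3
Result: (25/3)/(s + 7) - (16/3)/(s + 4)


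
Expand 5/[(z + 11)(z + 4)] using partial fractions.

5/(z + 11)(z + 4) = P/(z + 11) + Q/(z + 4). P = 5/(-11 + 4) = -5/7, Q = 5/(-4 + 11) = 5/7
Result: (-5/7)/(z + 11) + (5/7)/(z + 4)


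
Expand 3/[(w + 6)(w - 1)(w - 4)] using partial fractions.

Using cover-up method: α = 3/70, β = -1/7, γ = 1/10
Result: (3/70)/(w + 6) - (1/7)/(w - 1) + (1/10)/(w - 4)


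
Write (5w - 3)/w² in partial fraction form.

(5w - 3) = Aw + B. At w = 0: B = 5·0 - 3 = -3. Coeff of w: A = 5
Result: 5/w - 3/w²


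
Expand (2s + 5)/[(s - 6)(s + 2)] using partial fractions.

At s=6: P = (2·6 + 5)/(6 + 2) = 17/8. At s=-2: Q = (2·(-2) + 5)/(-2 - 6) = -1/8
Result: (17/8)/(s - 6) - (1/8)/(s + 2)


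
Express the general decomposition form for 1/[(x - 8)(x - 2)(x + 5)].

Three distinct linear factors: A/(x - 8) + B/(x - 2) + C/(x + 5)


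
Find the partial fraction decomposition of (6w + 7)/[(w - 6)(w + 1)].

At w=6: P = (6·6 + 7)/(6 + 1) = 43/7. At w=-1: Q = (6·(-1) + 7)/(-1 - 6) = -1/7
Result: (43/7)/(w - 6) - (1/7)/(w + 1)


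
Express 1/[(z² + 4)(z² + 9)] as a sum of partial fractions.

Coefficient matching gives α = γ = 0, β = 1/(9-4) = 1/5, δ = -β = -1/5
Result: (1/5)/(z² + 4) - (1/5)/(z² + 9)


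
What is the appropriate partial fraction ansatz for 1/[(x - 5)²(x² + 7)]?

Repeated linear + quadratic: α/(x - 5) + β/(x - 5)² + (γx + δ)/(x² + 7)


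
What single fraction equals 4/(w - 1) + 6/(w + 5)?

Common denominator (w - 1)(w + 5). Numerator: 4(w + 5) + 6(w - 1) = (4w + 20) + (6w - 6) = 10w + 14
Result: (10w + 14)/[(w - 1)(w + 5)]


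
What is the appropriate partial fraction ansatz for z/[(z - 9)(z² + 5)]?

Linear + irreducible quadratic: A/(z - 9) + (Bz + C)/(z² + 5)


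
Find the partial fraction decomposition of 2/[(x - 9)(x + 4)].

2/(x - 9)(x + 4) = A/(x - 9) + B/(x + 4). A = 2/(9 + 4) = 2/13, B = 2/(-4 - 9) = -2/13
Result: (2/13)/(x - 9) - (2/13)/(x + 4)


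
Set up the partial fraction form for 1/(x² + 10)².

Repeated quadratic factor: (αx + β)/(x² + 10) + (γx + δ)/(x² + 10)²


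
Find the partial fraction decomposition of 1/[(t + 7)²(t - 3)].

Cover-up at t=3: R = 1/(3 + 7)² = 1/100. Cover-up at t=-7: Q = 1/(-7 - 3) = -1/10. Comparing t² coeff: P = -R = -1/100
Result: (-1/100)/(t + 7) - (1/10)/(t + 7)² + (1/100)/(t - 3)


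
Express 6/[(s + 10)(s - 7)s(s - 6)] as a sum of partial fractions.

Using Heaviside cover-up: (-3/1360)/(s + 10) + (6/119)/(s - 7) + (1/70)/s - (1/16)/(s - 6)


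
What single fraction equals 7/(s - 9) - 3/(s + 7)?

Common denominator (s - 9)(s + 7). Numerator: 7(s + 7) - 3(s - 9) = (7s + 49) - (3s - 27) = 4s + 76
Result: (4s + 76)/[(s - 9)(s + 7)]


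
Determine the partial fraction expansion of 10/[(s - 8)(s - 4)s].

Using cover-up method: A = 5/16, B = -5/8, C = 5/16
Result: (5/16)/(s - 8) - (5/8)/(s - 4) + (5/16)/s


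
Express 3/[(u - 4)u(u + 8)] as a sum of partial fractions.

Using cover-up method: A = 1/16, B = -3/32, C = 1/32
Result: (1/16)/(u - 4) - (3/32)/u + (1/32)/(u + 8)


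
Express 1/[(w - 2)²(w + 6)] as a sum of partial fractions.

Cover-up at w=-6: R = 1/(-6 - 2)² = 1/64. Cover-up at w=2: Q = 1/(2 + 6) = 1/8. Comparing w² coeff: P = -R = -1/64
Result: (-1/64)/(w - 2) + (1/8)/(w - 2)² + (1/64)/(w + 6)


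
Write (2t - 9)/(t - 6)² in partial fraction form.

(2t - 9) = P(t - 6) + Q. At t = 6: Q = 2·6 - 9 = 3. Coeff of t: P = 2
Result: 2/(t - 6) + 3/(t - 6)²


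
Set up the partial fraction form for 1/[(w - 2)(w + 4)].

Distinct linear factors: P/(w - 2) + Q/(w + 4)


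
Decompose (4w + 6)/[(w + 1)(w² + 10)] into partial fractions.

At w=-1: P = (4·(-1) + 6)/((-1)² + 10) = 2/11. Q = -P = -2/11, R = 4 - (-1)·P = 46/11
Result: (2/11)/(w + 1) - ((2/11)w - 46/11)/(w² + 10)


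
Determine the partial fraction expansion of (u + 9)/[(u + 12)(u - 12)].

At u=-12: P = (1·(-12) + 9)/(-12 - 12) = 1/8. At u=12: Q = (1·12 + 9)/(12 + 12) = 7/8
Result: (1/8)/(u + 12) + (7/8)/(u - 12)


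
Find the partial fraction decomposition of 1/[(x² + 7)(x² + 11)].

Coefficient matching gives P = R = 0, Q = 1/(11-7) = 1/4, S = -Q = -1/4
Result: (1/4)/(x² + 7) - (1/4)/(x² + 11)


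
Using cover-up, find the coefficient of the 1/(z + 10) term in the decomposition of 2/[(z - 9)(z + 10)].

Cover (z + 10), set z=-10: 2/((z - 9) at z=-10) = 2/(-19) = -2/19


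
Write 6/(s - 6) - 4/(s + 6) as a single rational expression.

Common denominator (s - 6)(s + 6). Numerator: 6(s + 6) - 4(s - 6) = (6s + 36) - (4s - 24) = 2s + 60
Result: (2s + 60)/[(s - 6)(s + 6)]


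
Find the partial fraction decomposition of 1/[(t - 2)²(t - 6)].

Cover-up at t=6: C = 1/(6 - 2)² = 1/16. Cover-up at t=2: B = 1/(2 - 6) = -1/4. Comparing t² coeff: A = -C = -1/16
Result: (-1/16)/(t - 2) - (1/4)/(t - 2)² + (1/16)/(t - 6)


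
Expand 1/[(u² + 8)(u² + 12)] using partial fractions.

Coefficient matching gives A = C = 0, B = 1/(12-8) = 1/4, D = -B = -1/4
Result: (1/4)/(u² + 8) - (1/4)/(u² + 12)


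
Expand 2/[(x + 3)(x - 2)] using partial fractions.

2/(x + 3)(x - 2) = P/(x + 3) + Q/(x - 2). P = 2/(-3 - 2) = -2/5, Q = 2/(2 + 3) = 2/5
Result: (-2/5)/(x + 3) + (2/5)/(x - 2)


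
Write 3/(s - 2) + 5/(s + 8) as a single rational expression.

Common denominator (s - 2)(s + 8). Numerator: 3(s + 8) + 5(s - 2) = (3s + 24) + (5s - 10) = 8s + 14
Result: (8s + 14)/[(s - 2)(s + 8)]


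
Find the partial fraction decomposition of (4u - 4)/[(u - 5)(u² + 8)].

At u=5: P = (4·5 - 4)/(5² + 8) = 16/33. Q = -P = -16/33, R = 4 - 5·P = 52/33
Result: (16/33)/(u - 5) - ((16/33)u - 52/33)/(u² + 8)


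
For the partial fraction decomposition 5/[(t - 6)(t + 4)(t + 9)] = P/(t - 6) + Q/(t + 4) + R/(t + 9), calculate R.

Cover-up at t = -9: R = 5/[(-9 - 6)(-9 + 4)] = 5/[(-15)(-5)] = 5/75 = 1/15


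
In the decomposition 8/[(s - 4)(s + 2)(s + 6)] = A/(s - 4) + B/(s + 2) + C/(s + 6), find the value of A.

Cover-up at s = 4: A = 8/[(4 + 2)(4 + 6)] = 8/[(6)(10)] = 8/60 = 2/15


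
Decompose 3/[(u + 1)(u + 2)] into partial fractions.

3/(u + 1)(u + 2) = α/(u + 1) + β/(u + 2). α = 3/(-1 + 2) = 3, β = 3/(-2 + 1) = -3
Result: 3/(u + 1) - 3/(u + 2)


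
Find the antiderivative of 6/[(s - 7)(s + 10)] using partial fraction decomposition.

Decompose: 6/[(s - 7)(s + 10)] = (6/17)/(s - 7) - (6/17)/(s + 10). Integrate each term: (6/17) ln|(s - 7)| - (6/17) ln|(s + 10)| + C


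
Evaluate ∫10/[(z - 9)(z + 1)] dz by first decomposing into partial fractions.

Decompose: 10/[(z - 9)(z + 1)] = 1/(z - 9) - 1/(z + 1). Integrate each term: ln|(z - 9)| - ln|(z + 1)| + C


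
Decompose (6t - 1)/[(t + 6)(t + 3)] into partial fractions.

At t=-6: α = (6·(-6) - 1)/(-6 + 3) = 37/3. At t=-3: β = (6·(-3) - 1)/(-3 + 6) = -19/3
Result: (37/3)/(t + 6) - (19/3)/(t + 3)


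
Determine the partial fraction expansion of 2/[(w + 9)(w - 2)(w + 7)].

Using cover-up method: P = 1/11, Q = 2/99, R = -1/9
Result: (1/11)/(w + 9) + (2/99)/(w - 2) - (1/9)/(w + 7)


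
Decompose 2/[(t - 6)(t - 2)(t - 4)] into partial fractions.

Using cover-up method: α = 1/4, β = 1/4, γ = -1/2
Result: (1/4)/(t - 6) + (1/4)/(t - 2) - (1/2)/(t - 4)


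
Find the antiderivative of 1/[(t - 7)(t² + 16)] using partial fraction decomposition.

Cover-up at t=7: A = 1/(7²+16) = 1/65. Coeff matching: B = -1/65, C = -7/65. Decomposition: (1/65)/(t - 7) - ((1/65)t + 7/65)/(t² + 16). Integrate: linear → ln, quadratic → (1/2)ln + arctan: (1/65) ln|(t - 7)| - (1/130) ln(t² + 16) - (7/260) arctan(t/4) + C


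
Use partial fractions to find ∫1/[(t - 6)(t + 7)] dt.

Decompose: 1/[(t - 6)(t + 7)] = (1/13)/(t - 6) - (1/13)/(t + 7). Integrate each term: (1/13) ln|(t - 6)| - (1/13) ln|(t + 7)| + C


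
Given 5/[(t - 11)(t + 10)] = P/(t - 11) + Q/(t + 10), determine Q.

Cover-up at t = -10: Q = 5/(-10 - 11) = -5/21


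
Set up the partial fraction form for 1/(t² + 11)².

Repeated quadratic factor: (At + B)/(t² + 11) + (Ct + D)/(t² + 11)²


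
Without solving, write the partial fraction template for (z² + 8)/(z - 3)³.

Repeated linear factor (power 3): P/(z - 3) + Q/(z - 3)² + R/(z - 3)³


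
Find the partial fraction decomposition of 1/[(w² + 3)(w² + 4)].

Coefficient matching gives A = C = 0, B = 1/(4-3) = 1, D = -B = -1
Result: 1/(w² + 3) - 1/(w² + 4)


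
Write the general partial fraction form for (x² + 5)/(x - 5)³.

Repeated linear factor (power 3): A/(x - 5) + B/(x - 5)² + C/(x - 5)³


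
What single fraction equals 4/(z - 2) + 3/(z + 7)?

Common denominator (z - 2)(z + 7). Numerator: 4(z + 7) + 3(z - 2) = (4z + 28) + (3z - 6) = 7z + 22
Result: (7z + 22)/[(z - 2)(z + 7)]


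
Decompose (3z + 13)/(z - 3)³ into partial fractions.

(3z + 13) = A(z - 3)² + B(z - 3) + C. At z = 3: C = 3·3 + 13 = 22. Coefficients: A = 0, B = 3
Result: 3/(z - 3)² + 22/(z - 3)³


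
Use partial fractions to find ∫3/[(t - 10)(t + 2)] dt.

Decompose: 3/[(t - 10)(t + 2)] = (1/4)/(t - 10) - (1/4)/(t + 2). Integrate each term: (1/4) ln|(t - 10)| - (1/4) ln|(t + 2)| + C


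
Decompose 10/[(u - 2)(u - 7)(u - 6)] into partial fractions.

Using cover-up method: α = 1/2, β = 2, γ = -5/2
Result: (1/2)/(u - 2) + 2/(u - 7) - (5/2)/(u - 6)


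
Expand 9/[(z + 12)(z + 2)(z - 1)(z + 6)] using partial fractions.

Using Heaviside cover-up: (-3/260)/(z + 12) - (3/40)/(z + 2) + (3/91)/(z - 1) + (3/56)/(z + 6)


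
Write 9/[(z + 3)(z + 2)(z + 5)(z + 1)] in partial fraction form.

Using Heaviside cover-up: (9/4)/(z + 3) - 3/(z + 2) - (3/8)/(z + 5) + (9/8)/(z + 1)


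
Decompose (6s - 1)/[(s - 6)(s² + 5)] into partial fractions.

At s=6: α = (6·6 - 1)/(6² + 5) = 35/41. β = -α = -35/41, γ = 6 - 6·α = 36/41
Result: (35/41)/(s - 6) - ((35/41)s - 36/41)/(s² + 5)


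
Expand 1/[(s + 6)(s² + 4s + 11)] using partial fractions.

Cover-up at s = -6: α = 1/((-6)² + 4·(-6) + 11) = 1/23. Then β = -α = -1/23, γ = -α·(4 - 6) = 2/23
Result: (1/23)/(s + 6) - ((1/23)s - 2/23)/(s² + 4s + 11)


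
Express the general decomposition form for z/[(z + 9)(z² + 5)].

Linear + irreducible quadratic: P/(z + 9) + (Qz + R)/(z² + 5)


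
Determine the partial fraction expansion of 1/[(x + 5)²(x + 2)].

Cover-up at x=-2: R = 1/(-2 + 5)² = 1/9. Cover-up at x=-5: Q = 1/(-5 + 2) = -1/3. Comparing x² coeff: P = -R = -1/9
Result: (-1/9)/(x + 5) - (1/3)/(x + 5)² + (1/9)/(x + 2)


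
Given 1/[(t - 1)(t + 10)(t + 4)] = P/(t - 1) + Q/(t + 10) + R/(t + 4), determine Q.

Cover-up at t = -10: Q = 1/[(-10 - 1)(-10 + 4)] = 1/[(-11)(-6)] = 1/66


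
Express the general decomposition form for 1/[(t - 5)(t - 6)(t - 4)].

Three distinct linear factors: A/(t - 5) + B/(t - 6) + C/(t - 4)


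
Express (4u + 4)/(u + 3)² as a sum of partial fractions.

(4u + 4) = α(u + 3) + β. At u = -3: β = 4·(-3) + 4 = -8. Coeff of u: α = 4
Result: 4/(u + 3) - 8/(u + 3)²


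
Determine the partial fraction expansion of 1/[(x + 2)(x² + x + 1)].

Cover-up at x = -2: α = 1/((-2)² + 1·(-2) + 1) = 1/3. Then β = -α = -1/3, γ = -α·(1 - 2) = 1/3
Result: (1/3)/(x + 2) - ((1/3)x - 1/3)/(x² + x + 1)


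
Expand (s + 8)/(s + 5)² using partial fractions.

(s + 8) = A(s + 5) + B. At s = -5: B = 1·(-5) + 8 = 3. Coeff of s: A = 1
Result: 1/(s + 5) + 3/(s + 5)²


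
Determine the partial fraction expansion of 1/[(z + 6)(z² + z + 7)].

Cover-up at z = -6: A = 1/((-6)² + 1·(-6) + 7) = 1/37. Then B = -A = -1/37, C = -A·(1 - 6) = 5/37
Result: (1/37)/(z + 6) - ((1/37)z - 5/37)/(z² + z + 7)


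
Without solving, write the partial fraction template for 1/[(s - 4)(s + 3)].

Distinct linear factors: α/(s - 4) + β/(s + 3)


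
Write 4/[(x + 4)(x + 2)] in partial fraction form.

4/(x + 4)(x + 2) = P/(x + 4) + Q/(x + 2). P = 4/(-4 + 2) = -2, Q = 4/(-2 + 4) = 2
Result: -2/(x + 4) + 2/(x + 2)


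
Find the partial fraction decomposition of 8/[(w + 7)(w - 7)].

8/(w + 7)(w - 7) = α/(w + 7) + β/(w - 7). α = 8/(-7 - 7) = -4/7, β = 8/(7 + 7) = 4/7
Result: (-4/7)/(w + 7) + (4/7)/(w - 7)


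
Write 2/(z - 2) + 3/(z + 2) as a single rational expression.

Common denominator (z - 2)(z + 2). Numerator: 2(z + 2) + 3(z - 2) = (2z + 4) + (3z - 6) = 5z - 2
Result: (5z - 2)/[(z - 2)(z + 2)]


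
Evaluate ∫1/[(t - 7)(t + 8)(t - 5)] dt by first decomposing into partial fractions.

Cover-up: P = 1/30, Q = 1/195, R = -1/26. Decomposition: (1/30)/(t - 7) + (1/195)/(t + 8) - (1/26)/(t - 5). Integrate each term: (1/30) ln|(t - 7)| + (1/195) ln|(t + 8)| - (1/26) ln|(t - 5)| + C


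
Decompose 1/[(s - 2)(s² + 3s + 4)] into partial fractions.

Cover-up at s = 2: A = 1/(2² + 3·2 + 4) = 1/14. Then B = -A = -1/14, C = -A·(3 + 2) = -5/14
Result: (1/14)/(s - 2) - ((1/14)s + 5/14)/(s² + 3s + 4)


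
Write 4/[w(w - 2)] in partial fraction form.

4/w(w - 2) = P/w + Q/(w - 2). P = 4/(0 - 2) = -2, Q = 4/(2 - 0) = 2
Result: -2/w + 2/(w - 2)


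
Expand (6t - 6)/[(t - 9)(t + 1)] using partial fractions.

At t=9: A = (6·9 - 6)/(9 + 1) = 24/5. At t=-1: B = (6·(-1) - 6)/(-1 - 9) = 6/5
Result: (24/5)/(t - 9) + (6/5)/(t + 1)


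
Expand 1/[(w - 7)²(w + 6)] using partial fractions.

Cover-up at w=-6: R = 1/(-6 - 7)² = 1/169. Cover-up at w=7: Q = 1/(7 + 6) = 1/13. Comparing w² coeff: P = -R = -1/169
Result: (-1/169)/(w - 7) + (1/13)/(w - 7)² + (1/169)/(w + 6)


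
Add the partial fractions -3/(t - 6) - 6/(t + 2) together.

Common denominator (t - 6)(t + 2). Numerator: -3(t + 2) - 6(t - 6) = (-3t - 6) - (6t - 36) = -9t + 30
Result: (-9t + 30)/[(t - 6)(t + 2)]


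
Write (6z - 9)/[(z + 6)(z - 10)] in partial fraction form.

At z=-6: α = (6·(-6) - 9)/(-6 - 10) = 45/16. At z=10: β = (6·10 - 9)/(10 + 6) = 51/16
Result: (45/16)/(z + 6) + (51/16)/(z - 10)


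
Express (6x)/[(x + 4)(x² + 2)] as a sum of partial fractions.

At x=-4: A = (6·(-4) + 0)/((-4)² + 2) = -4/3. B = -A = 4/3, C = 6 - (-4)·A = 2/3
Result: (-4/3)/(x + 4) + ((4/3)x + 2/3)/(x² + 2)


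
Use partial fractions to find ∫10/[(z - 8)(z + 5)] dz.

Decompose: 10/[(z - 8)(z + 5)] = (10/13)/(z - 8) - (10/13)/(z + 5). Integrate each term: (10/13) ln|(z - 8)| - (10/13) ln|(z + 5)| + C


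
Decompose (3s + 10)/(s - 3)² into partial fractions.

(3s + 10) = P(s - 3) + Q. At s = 3: Q = 3·3 + 10 = 19. Coeff of s: P = 3
Result: 3/(s - 3) + 19/(s - 3)²


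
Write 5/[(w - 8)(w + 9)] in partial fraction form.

5/(w - 8)(w + 9) = P/(w - 8) + Q/(w + 9). P = 5/(8 + 9) = 5/17, Q = 5/(-9 - 8) = -5/17
Result: (5/17)/(w - 8) - (5/17)/(w + 9)


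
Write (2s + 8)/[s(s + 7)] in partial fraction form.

At s=0: A = (2·0 + 8)/(0 + 7) = 8/7. At s=-7: B = (2·(-7) + 8)/(-7 - 0) = 6/7
Result: (8/7)/s + (6/7)/(s + 7)


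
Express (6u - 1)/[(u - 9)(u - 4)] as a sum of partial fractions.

At u=9: A = (6·9 - 1)/(9 - 4) = 53/5. At u=4: B = (6·4 - 1)/(4 - 9) = -23/5
Result: (53/5)/(u - 9) - (23/5)/(u - 4)


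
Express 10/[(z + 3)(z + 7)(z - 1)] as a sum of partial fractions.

Using cover-up method: A = -5/8, B = 5/16, C = 5/16
Result: (-5/8)/(z + 3) + (5/16)/(z + 7) + (5/16)/(z - 1)


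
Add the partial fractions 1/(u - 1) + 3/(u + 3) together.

Common denominator (u - 1)(u + 3). Numerator: 1(u + 3) + 3(u - 1) = (u + 3) + (3u - 3) = 4u
Result: (4u)/[(u - 1)(u + 3)]


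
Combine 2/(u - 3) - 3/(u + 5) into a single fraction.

Common denominator (u - 3)(u + 5). Numerator: 2(u + 5) - 3(u - 3) = (2u + 10) - (3u - 9) = -u + 19
Result: (-u + 19)/[(u - 3)(u + 5)]


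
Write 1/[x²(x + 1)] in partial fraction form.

Cover-up at x=-1: R = 1/(-1 - 0)² = 1. Cover-up at x=0: Q = 1/(0 + 1) = 1. Comparing x² coeff: P = -R = -1
Result: -1/x + 1/x² + 1/(x + 1)


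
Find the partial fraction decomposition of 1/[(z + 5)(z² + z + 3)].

Cover-up at z = -5: P = 1/((-5)² + 1·(-5) + 3) = 1/23. Then Q = -P = -1/23, R = -P·(1 - 5) = 4/23
Result: (1/23)/(z + 5) - ((1/23)z - 4/23)/(z² + z + 3)


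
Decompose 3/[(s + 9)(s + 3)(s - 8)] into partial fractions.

Using cover-up method: A = 1/34, B = -1/22, C = 3/187
Result: (1/34)/(s + 9) - (1/22)/(s + 3) + (3/187)/(s - 8)


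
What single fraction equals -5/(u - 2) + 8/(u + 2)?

Common denominator (u - 2)(u + 2). Numerator: -5(u + 2) + 8(u - 2) = (-5u - 10) + (8u - 16) = 3u - 26
Result: (3u - 26)/[(u - 2)(u + 2)]


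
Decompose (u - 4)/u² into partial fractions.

(u - 4) = Pu + Q. At u = 0: Q = 1·0 - 4 = -4. Coeff of u: P = 1
Result: 1/u - 4/u²


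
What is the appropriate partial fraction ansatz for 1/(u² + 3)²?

Repeated quadratic factor: (Pu + Q)/(u² + 3) + (Ru + S)/(u² + 3)²


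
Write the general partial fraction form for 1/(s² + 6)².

Repeated quadratic factor: (As + B)/(s² + 6) + (Cs + D)/(s² + 6)²


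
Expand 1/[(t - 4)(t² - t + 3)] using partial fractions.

Cover-up at t = 4: α = 1/(4² - 1·4 + 3) = 1/15. Then β = -α = -1/15, γ = -α·(-1 + 4) = -1/5
Result: (1/15)/(t - 4) - ((1/15)t + 1/5)/(t² - t + 3)


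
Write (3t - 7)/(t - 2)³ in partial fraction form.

(3t - 7) = P(t - 2)² + Q(t - 2) + R. At t = 2: R = 3·2 - 7 = -1. Coefficients: P = 0, Q = 3
Result: 3/(t - 2)² - 1/(t - 2)³


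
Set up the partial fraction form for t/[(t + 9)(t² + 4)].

Linear + irreducible quadratic: A/(t + 9) + (Bt + C)/(t² + 4)


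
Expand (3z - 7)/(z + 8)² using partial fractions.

(3z - 7) = P(z + 8) + Q. At z = -8: Q = 3·(-8) - 7 = -31. Coeff of z: P = 3
Result: 3/(z + 8) - 31/(z + 8)²


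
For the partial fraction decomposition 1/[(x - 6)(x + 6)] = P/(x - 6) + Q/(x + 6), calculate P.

Cover-up at x = 6: P = 1/(6 + 6) = 1/12


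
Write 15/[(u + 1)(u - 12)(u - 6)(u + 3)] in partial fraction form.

Using Heaviside cover-up: (15/182)/(u + 1) + (1/78)/(u - 12) - (5/126)/(u - 6) - (1/18)/(u + 3)


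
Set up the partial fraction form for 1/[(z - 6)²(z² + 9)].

Repeated linear + quadratic: A/(z - 6) + B/(z - 6)² + (Cz + D)/(z² + 9)


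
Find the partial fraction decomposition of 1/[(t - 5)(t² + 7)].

Cover-up at t = 5: P = 1/(5² + 7) = 1/32. Then Q = -P = -1/32, R = -P·(0 + 5) = -5/32
Result: (1/32)/(t - 5) - ((1/32)t + 5/32)/(t² + 7)


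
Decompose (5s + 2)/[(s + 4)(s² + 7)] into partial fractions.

At s=-4: P = (5·(-4) + 2)/((-4)² + 7) = -18/23. Q = -P = 18/23, R = 5 - (-4)·P = 43/23
Result: (-18/23)/(s + 4) + ((18/23)s + 43/23)/(s² + 7)


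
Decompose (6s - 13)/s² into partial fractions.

(6s - 13) = Ps + Q. At s = 0: Q = 6·0 - 13 = -13. Coeff of s: P = 6
Result: 6/s - 13/s²


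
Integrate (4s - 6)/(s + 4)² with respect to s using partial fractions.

Decompose: α = 4, β = 4·(-4) - 6 = -22, so (4s - 6)/(s + 4)² = 4/(s + 4) - 22/(s + 4)². Integrate: ∫ α/(s + 4) ds = 4 ln|(s + 4)|; ∫ β/(s + 4)² ds = 22/(s + 4). Sum: 4 ln|(s + 4)| + 22/(s + 4) + C


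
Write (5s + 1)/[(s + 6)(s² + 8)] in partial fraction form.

At s=-6: P = (5·(-6) + 1)/((-6)² + 8) = -29/44. Q = -P = 29/44, R = 5 - (-6)·P = 23/22
Result: (-29/44)/(s + 6) + ((29/44)s + 23/22)/(s² + 8)


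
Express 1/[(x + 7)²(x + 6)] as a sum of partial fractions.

Cover-up at x=-6: γ = 1/(-6 + 7)² = 1. Cover-up at x=-7: β = 1/(-7 + 6) = -1. Comparing x² coeff: α = -γ = -1
Result: -1/(x + 7) - 1/(x + 7)² + 1/(x + 6)


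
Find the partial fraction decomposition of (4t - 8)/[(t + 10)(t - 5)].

At t=-10: α = (4·(-10) - 8)/(-10 - 5) = 16/5. At t=5: β = (4·5 - 8)/(5 + 10) = 4/5
Result: (16/5)/(t + 10) + (4/5)/(t - 5)


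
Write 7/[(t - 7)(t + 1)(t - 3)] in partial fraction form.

Using cover-up method: P = 7/32, Q = 7/32, R = -7/16
Result: (7/32)/(t - 7) + (7/32)/(t + 1) - (7/16)/(t - 3)


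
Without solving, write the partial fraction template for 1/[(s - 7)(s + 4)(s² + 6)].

Two linear + quadratic: P/(s - 7) + Q/(s + 4) + (Rs + S)/(s² + 6)


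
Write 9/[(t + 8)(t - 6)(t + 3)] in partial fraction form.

Using cover-up method: α = 9/70, β = 1/14, γ = -1/5
Result: (9/70)/(t + 8) + (1/14)/(t - 6) - (1/5)/(t + 3)


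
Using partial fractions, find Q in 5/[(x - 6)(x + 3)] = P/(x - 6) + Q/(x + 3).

Cover-up at x = -3: Q = 5/(-3 - 6) = -5/9


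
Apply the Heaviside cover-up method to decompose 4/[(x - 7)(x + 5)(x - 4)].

Cover (x - 7), x=7: α = 4/[(7 + 5)(7 - 4)] = 1/9. Cover (x + 5), x=-5: β = 4/[(-5 - 7)(-5 - 4)] = 1/27. Cover (x - 4), x=4: γ = 4/[(4 - 7)(4 + 5)] = -4/27.
Result: (1/9)/(x - 7) + (1/27)/(x + 5) - (4/27)/(x - 4)


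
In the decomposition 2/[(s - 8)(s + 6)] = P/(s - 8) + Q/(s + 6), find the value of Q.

Cover-up at s = -6: Q = 2/(-6 - 8) = -2/14 = -1/7


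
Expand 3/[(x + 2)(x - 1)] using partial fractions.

3/(x + 2)(x - 1) = α/(x + 2) + β/(x - 1). α = 3/(-2 - 1) = -1, β = 3/(1 + 2) = 1
Result: -1/(x + 2) + 1/(x - 1)


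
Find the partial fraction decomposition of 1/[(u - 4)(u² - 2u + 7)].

Cover-up at u = 4: P = 1/(4² - 2·4 + 7) = 1/15. Then Q = -P = -1/15, R = -P·(-2 + 4) = -2/15
Result: (1/15)/(u - 4) - ((1/15)u + 2/15)/(u² - 2u + 7)


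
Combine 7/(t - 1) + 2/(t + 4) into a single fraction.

Common denominator (t - 1)(t + 4). Numerator: 7(t + 4) + 2(t - 1) = (7t + 28) + (2t - 2) = 9t + 26
Result: (9t + 26)/[(t - 1)(t + 4)]


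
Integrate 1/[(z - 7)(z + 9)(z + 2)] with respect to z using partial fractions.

Cover-up: α = 1/144, β = 1/112, γ = -1/63. Decomposition: (1/144)/(z - 7) + (1/112)/(z + 9) - (1/63)/(z + 2). Integrate each term: (1/144) ln|(z - 7)| + (1/112) ln|(z + 9)| - (1/63) ln|(z + 2)| + C


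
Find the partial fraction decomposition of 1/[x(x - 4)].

1/x(x - 4) = α/x + β/(x - 4). α = 1/(0 - 4) = -1/4, β = 1/(4 - 0) = 1/4
Result: (-1/4)/x + (1/4)/(x - 4)


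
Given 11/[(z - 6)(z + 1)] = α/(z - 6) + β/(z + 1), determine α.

Cover-up at z = 6: α = 11/(6 + 1) = 11/7


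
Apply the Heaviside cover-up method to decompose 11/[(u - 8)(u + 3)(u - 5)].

Cover (u - 8), u=8: α = 11/[(8 + 3)(8 - 5)] = 1/3. Cover (u + 3), u=-3: β = 11/[(-3 - 8)(-3 - 5)] = 1/8. Cover (u - 5), u=5: γ = 11/[(5 - 8)(5 + 3)] = -11/24.
Result: (1/3)/(u - 8) + (1/8)/(u + 3) - (11/24)/(u - 5)


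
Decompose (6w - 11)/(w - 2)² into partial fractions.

(6w - 11) = A(w - 2) + B. At w = 2: B = 6·2 - 11 = 1. Coeff of w: A = 6
Result: 6/(w - 2) + 1/(w - 2)²


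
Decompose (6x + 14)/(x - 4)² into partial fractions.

(6x + 14) = P(x - 4) + Q. At x = 4: Q = 6·4 + 14 = 38. Coeff of x: P = 6
Result: 6/(x - 4) + 38/(x - 4)²


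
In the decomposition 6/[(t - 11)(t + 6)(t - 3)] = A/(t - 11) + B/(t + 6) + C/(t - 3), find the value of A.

Cover-up at t = 11: A = 6/[(11 + 6)(11 - 3)] = 6/[(17)(8)] = 6/136 = 3/68


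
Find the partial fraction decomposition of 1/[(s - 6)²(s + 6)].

Cover-up at s=-6: γ = 1/(-6 - 6)² = 1/144. Cover-up at s=6: β = 1/(6 + 6) = 1/12. Comparing s² coeff: α = -γ = -1/144
Result: (-1/144)/(s - 6) + (1/12)/(s - 6)² + (1/144)/(s + 6)


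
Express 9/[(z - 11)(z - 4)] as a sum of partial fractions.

9/(z - 11)(z - 4) = P/(z - 11) + Q/(z - 4). P = 9/(11 - 4) = 9/7, Q = 9/(4 - 11) = -9/7
Result: (9/7)/(z - 11) - (9/7)/(z - 4)


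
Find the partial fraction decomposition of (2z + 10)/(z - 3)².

(2z + 10) = α(z - 3) + β. At z = 3: β = 2·3 + 10 = 16. Coeff of z: α = 2
Result: 2/(z - 3) + 16/(z - 3)²


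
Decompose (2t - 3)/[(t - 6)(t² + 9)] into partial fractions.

At t=6: A = (2·6 - 3)/(6² + 9) = 1/5. B = -A = -1/5, C = 2 - 6·A = 4/5
Result: (1/5)/(t - 6) - ((1/5)t - 4/5)/(t² + 9)


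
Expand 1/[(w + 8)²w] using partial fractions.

Cover-up at w=0: C = 1/(0 + 8)² = 1/64. Cover-up at w=-8: B = 1/(-8 - 0) = -1/8. Comparing w² coeff: A = -C = -1/64
Result: (-1/64)/(w + 8) - (1/8)/(w + 8)² + (1/64)/w


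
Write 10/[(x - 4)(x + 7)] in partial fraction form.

10/(x - 4)(x + 7) = A/(x - 4) + B/(x + 7). A = 10/(4 + 7) = 10/11, B = 10/(-7 - 4) = -10/11
Result: (10/11)/(x - 4) - (10/11)/(x + 7)


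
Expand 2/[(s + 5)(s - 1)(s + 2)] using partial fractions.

Using cover-up method: A = 1/9, B = 1/9, C = -2/9
Result: (1/9)/(s + 5) + (1/9)/(s - 1) - (2/9)/(s + 2)


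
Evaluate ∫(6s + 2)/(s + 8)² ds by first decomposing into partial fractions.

Decompose: P = 6, Q = 6·(-8) + 2 = -46, so (6s + 2)/(s + 8)² = 6/(s + 8) - 46/(s + 8)². Integrate: ∫ P/(s + 8) ds = 6 ln|(s + 8)|; ∫ Q/(s + 8)² ds = 46/(s + 8). Sum: 6 ln|(s + 8)| + 46/(s + 8) + C


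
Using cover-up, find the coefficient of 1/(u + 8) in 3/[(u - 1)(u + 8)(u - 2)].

Cover (u + 8), set u=-8: 3/[(-8 - 1)(-8 - 2)] = 1/30


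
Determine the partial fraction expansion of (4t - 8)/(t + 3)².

(4t - 8) = α(t + 3) + β. At t = -3: β = 4·(-3) - 8 = -20. Coeff of t: α = 4
Result: 4/(t + 3) - 20/(t + 3)²


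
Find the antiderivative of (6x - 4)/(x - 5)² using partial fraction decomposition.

Decompose: α = 6, β = 6·5 - 4 = 26, so (6x - 4)/(x - 5)² = 6/(x - 5) + 26/(x - 5)². Integrate: ∫ α/(x - 5) dx = 6 ln|(x - 5)|; ∫ β/(x - 5)² dx = -26/(x - 5). Sum: 6 ln|(x - 5)| - 26/(x - 5) + C


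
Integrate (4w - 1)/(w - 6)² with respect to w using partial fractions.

Decompose: P = 4, Q = 4·6 - 1 = 23, so (4w - 1)/(w - 6)² = 4/(w - 6) + 23/(w - 6)². Integrate: ∫ P/(w - 6) dw = 4 ln|(w - 6)|; ∫ Q/(w - 6)² dw = -23/(w - 6). Sum: 4 ln|(w - 6)| - 23/(w - 6) + C


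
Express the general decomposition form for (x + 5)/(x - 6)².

Repeated linear factor: α/(x - 6) + β/(x - 6)²


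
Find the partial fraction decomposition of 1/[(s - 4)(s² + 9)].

Cover-up at s = 4: P = 1/(4² + 9) = 1/25. Then Q = -P = -1/25, R = -P·(0 + 4) = -4/25
Result: (1/25)/(s - 4) - ((1/25)s + 4/25)/(s² + 9)


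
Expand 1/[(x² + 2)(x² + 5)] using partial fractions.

Coefficient matching gives A = C = 0, B = 1/(5-2) = 1/3, D = -B = -1/3
Result: (1/3)/(x² + 2) - (1/3)/(x² + 5)


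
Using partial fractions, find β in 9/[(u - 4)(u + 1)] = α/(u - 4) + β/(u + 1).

Cover-up at u = -1: β = 9/(-1 - 4) = -9/5


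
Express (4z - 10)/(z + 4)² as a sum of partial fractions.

(4z - 10) = P(z + 4) + Q. At z = -4: Q = 4·(-4) - 10 = -26. Coeff of z: P = 4
Result: 4/(z + 4) - 26/(z + 4)²


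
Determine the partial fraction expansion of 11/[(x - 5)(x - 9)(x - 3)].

Using cover-up method: A = -11/8, B = 11/24, C = 11/12
Result: (-11/8)/(x - 5) + (11/24)/(x - 9) + (11/12)/(x - 3)


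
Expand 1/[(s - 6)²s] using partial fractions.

Cover-up at s=0: C = 1/(0 - 6)² = 1/36. Cover-up at s=6: B = 1/(6 - 0) = 1/6. Comparing s² coeff: A = -C = -1/36
Result: (-1/36)/(s - 6) + (1/6)/(s - 6)² + (1/36)/s


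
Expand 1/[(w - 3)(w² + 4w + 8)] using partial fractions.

Cover-up at w = 3: P = 1/(3² + 4·3 + 8) = 1/29. Then Q = -P = -1/29, R = -P·(4 + 3) = -7/29
Result: (1/29)/(w - 3) - ((1/29)w + 7/29)/(w² + 4w + 8)


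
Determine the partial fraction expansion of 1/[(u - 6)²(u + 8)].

Cover-up at u=-8: C = 1/(-8 - 6)² = 1/196. Cover-up at u=6: B = 1/(6 + 8) = 1/14. Comparing u² coeff: A = -C = -1/196
Result: (-1/196)/(u - 6) + (1/14)/(u - 6)² + (1/196)/(u + 8)


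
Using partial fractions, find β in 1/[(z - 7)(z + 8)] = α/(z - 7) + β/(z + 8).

Cover-up at z = -8: β = 1/(-8 - 7) = -1/15


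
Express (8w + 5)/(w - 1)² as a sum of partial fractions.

(8w + 5) = P(w - 1) + Q. At w = 1: Q = 8·1 + 5 = 13. Coeff of w: P = 8
Result: 8/(w - 1) + 13/(w - 1)²


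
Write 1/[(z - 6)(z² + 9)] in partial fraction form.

Cover-up at z = 6: P = 1/(6² + 9) = 1/45. Then Q = -P = -1/45, R = -P·(0 + 6) = -2/15
Result: (1/45)/(z - 6) - ((1/45)z + 2/15)/(z² + 9)


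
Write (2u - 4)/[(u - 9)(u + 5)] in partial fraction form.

At u=9: P = (2·9 - 4)/(9 + 5) = 1. At u=-5: Q = (2·(-5) - 4)/(-5 - 9) = 1
Result: 1/(u - 9) + 1/(u + 5)


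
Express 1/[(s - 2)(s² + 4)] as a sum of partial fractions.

Cover-up at s = 2: A = 1/(2² + 4) = 1/8. Then B = -A = -1/8, C = -A·(0 + 2) = -1/4
Result: (1/8)/(s - 2) - ((1/8)s + 1/4)/(s² + 4)


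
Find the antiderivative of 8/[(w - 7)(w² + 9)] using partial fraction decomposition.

Cover-up at w=7: A = 8/(7²+9) = 4/29. Coeff matching: B = -4/29, C = -28/29. Decomposition: (4/29)/(w - 7) - ((4/29)w + 28/29)/(w² + 9). Integrate: linear → ln, quadratic → (1/2)ln + arctan: (4/29) ln|(w - 7)| - (2/29) ln(w² + 9) - (28/87) arctan(w/3) + C


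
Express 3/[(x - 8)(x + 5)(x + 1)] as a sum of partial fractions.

Using cover-up method: P = 1/39, Q = 3/52, R = -1/12
Result: (1/39)/(x - 8) + (3/52)/(x + 5) - (1/12)/(x + 1)


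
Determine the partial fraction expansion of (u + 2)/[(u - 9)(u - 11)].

At u=9: P = (1·9 + 2)/(9 - 11) = -11/2. At u=11: Q = (1·11 + 2)/(11 - 9) = 13/2
Result: (-11/2)/(u - 9) + (13/2)/(u - 11)


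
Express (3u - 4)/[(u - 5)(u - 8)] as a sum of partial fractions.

At u=5: A = (3·5 - 4)/(5 - 8) = -11/3. At u=8: B = (3·8 - 4)/(8 - 5) = 20/3
Result: (-11/3)/(u - 5) + (20/3)/(u - 8)


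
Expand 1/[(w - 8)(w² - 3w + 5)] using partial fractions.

Cover-up at w = 8: A = 1/(8² - 3·8 + 5) = 1/45. Then B = -A = -1/45, C = -A·(-3 + 8) = -1/9
Result: (1/45)/(w - 8) - ((1/45)w + 1/9)/(w² - 3w + 5)


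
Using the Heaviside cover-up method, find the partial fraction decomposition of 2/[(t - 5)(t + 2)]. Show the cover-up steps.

Cover (t - 5): set t=5, get α = 2/(5 + 2) = 2/7. Cover (t + 2): set t=-2, get β = 2/(-2 - 5) = -2/7.
Result: (2/7)/(t - 5) - (2/7)/(t + 2)


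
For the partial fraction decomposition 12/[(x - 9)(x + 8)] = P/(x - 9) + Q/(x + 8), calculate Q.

Cover-up at x = -8: Q = 12/(-8 - 9) = -12/17


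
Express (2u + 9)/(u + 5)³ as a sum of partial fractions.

(2u + 9) = α(u + 5)² + β(u + 5) + γ. At u = -5: γ = 2·(-5) + 9 = -1. Coefficients: α = 0, β = 2
Result: 2/(u + 5)² - 1/(u + 5)³


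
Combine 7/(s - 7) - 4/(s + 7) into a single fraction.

Common denominator (s - 7)(s + 7). Numerator: 7(s + 7) - 4(s - 7) = (7s + 49) - (4s - 28) = 3s + 77
Result: (3s + 77)/[(s - 7)(s + 7)]


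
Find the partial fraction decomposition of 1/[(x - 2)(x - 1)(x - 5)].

Using cover-up method: A = -1/3, B = 1/4, C = 1/12
Result: (-1/3)/(x - 2) + (1/4)/(x - 1) + (1/12)/(x - 5)


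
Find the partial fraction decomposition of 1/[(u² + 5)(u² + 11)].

Coefficient matching gives A = C = 0, B = 1/(11-5) = 1/6, D = -B = -1/6
Result: (1/6)/(u² + 5) - (1/6)/(u² + 11)


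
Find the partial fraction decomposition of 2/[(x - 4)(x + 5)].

2/(x - 4)(x + 5) = A/(x - 4) + B/(x + 5). A = 2/(4 + 5) = 2/9, B = 2/(-5 - 4) = -2/9
Result: (2/9)/(x - 4) - (2/9)/(x + 5)


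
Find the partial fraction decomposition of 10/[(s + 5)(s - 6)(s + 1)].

Using cover-up method: α = 5/22, β = 10/77, γ = -5/14
Result: (5/22)/(s + 5) + (10/77)/(s - 6) - (5/14)/(s + 1)


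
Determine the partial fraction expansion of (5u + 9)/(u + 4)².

(5u + 9) = A(u + 4) + B. At u = -4: B = 5·(-4) + 9 = -11. Coeff of u: A = 5
Result: 5/(u + 4) - 11/(u + 4)²


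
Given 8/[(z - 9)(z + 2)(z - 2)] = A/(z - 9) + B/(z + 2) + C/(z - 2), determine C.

Cover-up at z = 2: C = 8/[(2 - 9)(2 + 2)] = 8/[(-7)(4)] = -8/28 = -2/7


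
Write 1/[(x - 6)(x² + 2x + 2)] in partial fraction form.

Cover-up at x = 6: A = 1/(6² + 2·6 + 2) = 1/50. Then B = -A = -1/50, C = -A·(2 + 6) = -4/25
Result: (1/50)/(x - 6) - ((1/50)x + 4/25)/(x² + 2x + 2)


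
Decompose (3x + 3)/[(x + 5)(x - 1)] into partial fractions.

At x=-5: A = (3·(-5) + 3)/(-5 - 1) = 2. At x=1: B = (3·1 + 3)/(1 + 5) = 1
Result: 2/(x + 5) + 1/(x - 1)


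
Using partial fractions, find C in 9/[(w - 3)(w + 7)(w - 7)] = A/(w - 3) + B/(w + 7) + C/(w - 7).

Cover-up at w = 7: C = 9/[(7 - 3)(7 + 7)] = 9/[(4)(14)] = 9/56


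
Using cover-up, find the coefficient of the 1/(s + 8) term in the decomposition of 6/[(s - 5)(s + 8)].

Cover (s + 8), set s=-8: 6/((s - 5) at s=-8) = 6/(-13) = -6/13


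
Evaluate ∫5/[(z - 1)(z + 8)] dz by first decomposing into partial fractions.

Decompose: 5/[(z - 1)(z + 8)] = (5/9)/(z - 1) - (5/9)/(z + 8). Integrate each term: (5/9) ln|(z - 1)| - (5/9) ln|(z + 8)| + C


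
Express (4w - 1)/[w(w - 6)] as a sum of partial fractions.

At w=0: P = (4·0 - 1)/(0 - 6) = 1/6. At w=6: Q = (4·6 - 1)/(6 - 0) = 23/6
Result: (1/6)/w + (23/6)/(w - 6)


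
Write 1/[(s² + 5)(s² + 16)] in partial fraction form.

Coefficient matching gives A = C = 0, B = 1/(16-5) = 1/11, D = -B = -1/11
Result: (1/11)/(s² + 5) - (1/11)/(s² + 16)


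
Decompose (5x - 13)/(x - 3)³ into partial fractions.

(5x - 13) = A(x - 3)² + B(x - 3) + C. At x = 3: C = 5·3 - 13 = 2. Coefficients: A = 0, B = 5
Result: 5/(x - 3)² + 2/(x - 3)³


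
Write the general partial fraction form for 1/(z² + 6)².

Repeated quadratic factor: (Az + B)/(z² + 6) + (Cz + D)/(z² + 6)²


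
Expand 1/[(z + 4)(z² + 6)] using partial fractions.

Cover-up at z = -4: A = 1/((-4)² + 6) = 1/22. Then B = -A = -1/22, C = -A·(0 - 4) = 2/11
Result: (1/22)/(z + 4) - ((1/22)z - 2/11)/(z² + 6)


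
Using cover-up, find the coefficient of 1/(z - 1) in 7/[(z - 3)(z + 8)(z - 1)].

Cover (z - 1), set z=1: 7/[(1 - 3)(1 + 8)] = -7/18


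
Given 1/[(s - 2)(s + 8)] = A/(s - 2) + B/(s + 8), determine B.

Cover-up at s = -8: B = 1/(-8 - 2) = -1/10


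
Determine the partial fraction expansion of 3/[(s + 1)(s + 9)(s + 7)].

Using cover-up method: α = 1/16, β = 3/16, γ = -1/4
Result: (1/16)/(s + 1) + (3/16)/(s + 9) - (1/4)/(s + 7)


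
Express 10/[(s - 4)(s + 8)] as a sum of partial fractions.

10/(s - 4)(s + 8) = P/(s - 4) + Q/(s + 8). P = 10/(4 + 8) = 5/6, Q = 10/(-8 - 4) = -5/6
Result: (5/6)/(s - 4) - (5/6)/(s + 8)


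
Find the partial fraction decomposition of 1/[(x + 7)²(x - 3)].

Cover-up at x=3: C = 1/(3 + 7)² = 1/100. Cover-up at x=-7: B = 1/(-7 - 3) = -1/10. Comparing x² coeff: A = -C = -1/100
Result: (-1/100)/(x + 7) - (1/10)/(x + 7)² + (1/100)/(x - 3)


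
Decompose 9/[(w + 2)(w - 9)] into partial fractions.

9/(w + 2)(w - 9) = P/(w + 2) + Q/(w - 9). P = 9/(-2 - 9) = -9/11, Q = 9/(9 + 2) = 9/11
Result: (-9/11)/(w + 2) + (9/11)/(w - 9)


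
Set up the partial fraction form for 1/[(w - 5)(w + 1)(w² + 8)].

Two linear + quadratic: A/(w - 5) + B/(w + 1) + (Cw + D)/(w² + 8)


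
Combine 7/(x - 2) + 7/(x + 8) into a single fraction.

Common denominator (x - 2)(x + 8). Numerator: 7(x + 8) + 7(x - 2) = (7x + 56) + (7x - 14) = 14x + 42
Result: (14x + 42)/[(x - 2)(x + 8)]


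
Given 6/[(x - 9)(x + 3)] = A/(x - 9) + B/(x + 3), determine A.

Cover-up at x = 9: A = 6/(9 + 3) = 6/12 = 1/2
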